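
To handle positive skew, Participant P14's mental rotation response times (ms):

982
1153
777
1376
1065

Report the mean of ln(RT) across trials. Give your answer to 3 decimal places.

6.959

ln(RT): 6.8896, 7.0501, 6.6554, 7.2269, 6.9707
Σ ln(RT) = 34.7928
Mean = 34.7928/5 = 6.95856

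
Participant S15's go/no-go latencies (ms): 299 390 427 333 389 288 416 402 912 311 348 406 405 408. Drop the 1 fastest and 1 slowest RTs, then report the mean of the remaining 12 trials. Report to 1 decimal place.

377.8 ms

Sorted: 288, 299, 311, 333, 348, 389, 390, 402, 405, 406, 408, 416, 427, 912
Drop lowest 1 (288) and highest 1 (912)
Remaining (n=12): Σ = 4534, mean = 4534/12 = 377.833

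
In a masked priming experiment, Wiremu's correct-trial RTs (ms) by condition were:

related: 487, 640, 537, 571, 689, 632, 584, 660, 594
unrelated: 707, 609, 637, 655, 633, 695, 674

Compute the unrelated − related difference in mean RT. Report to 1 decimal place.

59.2 ms

M(related) = 5394/9 = 599.333
M(unrelated) = 4610/7 = 658.571
Difference = 658.571 − 599.333 = 59.238 ms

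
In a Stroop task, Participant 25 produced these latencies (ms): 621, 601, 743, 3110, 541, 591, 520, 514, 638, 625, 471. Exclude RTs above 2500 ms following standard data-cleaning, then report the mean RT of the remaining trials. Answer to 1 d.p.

Excluded: 3110
Retained (n=10): Σ = 5865
Mean = 5865/10 = 586.5000

586.5 ms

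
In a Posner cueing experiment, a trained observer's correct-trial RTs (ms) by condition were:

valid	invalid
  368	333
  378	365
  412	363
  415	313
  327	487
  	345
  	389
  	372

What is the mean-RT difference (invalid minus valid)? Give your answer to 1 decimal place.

M(valid) = 1900/5 = 380.000
M(invalid) = 2967/8 = 370.875
Difference = 370.875 − 380.000 = -9.125 ms

-9.1 ms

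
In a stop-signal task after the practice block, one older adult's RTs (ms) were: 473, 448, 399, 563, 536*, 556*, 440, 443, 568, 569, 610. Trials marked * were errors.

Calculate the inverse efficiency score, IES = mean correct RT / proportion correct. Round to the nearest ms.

Correct trials (n=9): 473, 448, 399, 563, 440, 443, 568, 569, 610
Mean correct RT = 4513/9 = 501.4444 ms
Proportion correct = 9/11
IES = 501.4444 / (9/11) = 612.877 ms

613 ms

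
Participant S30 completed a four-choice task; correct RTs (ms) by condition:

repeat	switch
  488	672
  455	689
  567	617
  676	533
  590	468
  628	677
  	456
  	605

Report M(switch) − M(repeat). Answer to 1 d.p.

22.3 ms

M(repeat) = 3404/6 = 567.333
M(switch) = 4717/8 = 589.625
Difference = 589.625 − 567.333 = 22.292 ms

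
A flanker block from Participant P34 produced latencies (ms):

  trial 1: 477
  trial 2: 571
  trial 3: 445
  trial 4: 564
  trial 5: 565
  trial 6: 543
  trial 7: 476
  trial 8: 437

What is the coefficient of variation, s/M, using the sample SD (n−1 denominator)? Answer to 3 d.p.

n = 8, Σ = 4078, M = 509.7500
Σ(x−M)² = 22549.500; s = √(22549.500/7) = 56.7570
CV = 56.7570 / 509.7500 = 0.11134

0.111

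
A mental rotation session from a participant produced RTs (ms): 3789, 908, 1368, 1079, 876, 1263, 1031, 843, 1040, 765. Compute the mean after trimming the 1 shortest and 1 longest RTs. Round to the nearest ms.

1051 ms

Sorted: 765, 843, 876, 908, 1031, 1040, 1079, 1263, 1368, 3789
Drop lowest 1 (765) and highest 1 (3789)
Remaining (n=8): Σ = 8408, mean = 8408/8 = 1051.000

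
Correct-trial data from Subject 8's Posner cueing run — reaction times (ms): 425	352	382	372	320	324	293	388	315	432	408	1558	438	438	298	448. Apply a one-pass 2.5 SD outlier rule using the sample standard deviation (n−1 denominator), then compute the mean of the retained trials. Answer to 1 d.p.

n = 16, ΣRT = 7191, M = 449.438
Σ(x−M)² = 1353573.94; s = √(1353573.94/15) = 300.397
Cutoffs: 449.438 ± 2.5·300.397 → [-301.6, 1200.4]
Outside: 1558 → excluded.
Retained (n=15): Σ = 5633, mean = 5633/15 = 375.533

375.5 ms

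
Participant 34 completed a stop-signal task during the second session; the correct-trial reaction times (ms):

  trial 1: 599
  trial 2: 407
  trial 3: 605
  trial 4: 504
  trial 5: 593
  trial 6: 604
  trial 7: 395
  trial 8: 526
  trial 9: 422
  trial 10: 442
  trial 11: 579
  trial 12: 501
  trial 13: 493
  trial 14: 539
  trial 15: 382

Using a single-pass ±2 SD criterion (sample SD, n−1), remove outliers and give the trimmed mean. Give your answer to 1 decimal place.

506.1 ms

n = 15, ΣRT = 7591, M = 506.067
Σ(x−M)² = 91288.93; s = √(91288.93/14) = 80.750
Cutoffs: 506.067 ± 2·80.750 → [344.6, 667.6]
No RTs fall outside the cutoffs; all 15 retained. Mean = 7591/15 = 506.067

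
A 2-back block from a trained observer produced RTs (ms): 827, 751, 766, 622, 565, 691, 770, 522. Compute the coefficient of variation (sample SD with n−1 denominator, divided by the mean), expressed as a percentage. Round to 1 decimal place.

n = 8, Σ = 5514, M = 689.2500
Σ(x−M)² = 83135.500; s = √(83135.500/7) = 108.9794
CV = 108.9794 / 689.2500 = 0.15811 = 15.811%

15.8%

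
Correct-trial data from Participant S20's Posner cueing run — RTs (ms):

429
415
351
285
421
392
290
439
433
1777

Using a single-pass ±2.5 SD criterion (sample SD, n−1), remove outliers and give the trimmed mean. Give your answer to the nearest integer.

n = 10, ΣRT = 5232, M = 523.200
Σ(x−M)² = 1776253.60; s = √(1776253.60/9) = 444.254
Cutoffs: 523.200 ± 2.5·444.254 → [-587.4, 1633.8]
Outside: 1777 → excluded.
Retained (n=9): Σ = 3455, mean = 3455/9 = 383.889

384 ms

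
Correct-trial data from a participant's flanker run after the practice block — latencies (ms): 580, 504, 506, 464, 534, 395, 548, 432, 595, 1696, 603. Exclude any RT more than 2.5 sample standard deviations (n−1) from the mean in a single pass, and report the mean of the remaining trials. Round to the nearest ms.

516 ms

n = 11, ΣRT = 6857, M = 623.364
Σ(x−M)² = 1309502.55; s = √(1309502.55/10) = 361.870
Cutoffs: 623.364 ± 2.5·361.870 → [-281.3, 1528.0]
Outside: 1696 → excluded.
Retained (n=10): Σ = 5161, mean = 5161/10 = 516.100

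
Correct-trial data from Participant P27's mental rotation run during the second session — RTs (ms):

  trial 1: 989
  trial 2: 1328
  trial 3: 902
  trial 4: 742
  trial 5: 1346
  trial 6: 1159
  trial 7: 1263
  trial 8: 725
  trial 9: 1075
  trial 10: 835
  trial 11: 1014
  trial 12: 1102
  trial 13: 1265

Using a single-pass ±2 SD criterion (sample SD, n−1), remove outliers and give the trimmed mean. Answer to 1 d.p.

1057.3 ms

n = 13, ΣRT = 13745, M = 1057.308
Σ(x−M)² = 544644.77; s = √(544644.77/12) = 213.042
Cutoffs: 1057.308 ± 2·213.042 → [631.2, 1483.4]
No RTs fall outside the cutoffs; all 13 retained. Mean = 13745/13 = 1057.308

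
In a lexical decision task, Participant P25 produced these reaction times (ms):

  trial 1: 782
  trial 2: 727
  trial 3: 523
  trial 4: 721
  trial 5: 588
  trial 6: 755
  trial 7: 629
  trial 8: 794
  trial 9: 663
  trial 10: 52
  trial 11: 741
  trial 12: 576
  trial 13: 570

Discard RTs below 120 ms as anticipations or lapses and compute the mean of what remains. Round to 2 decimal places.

Excluded: 52
Retained (n=12): Σ = 8069
Mean = 8069/12 = 672.4167

672.42 ms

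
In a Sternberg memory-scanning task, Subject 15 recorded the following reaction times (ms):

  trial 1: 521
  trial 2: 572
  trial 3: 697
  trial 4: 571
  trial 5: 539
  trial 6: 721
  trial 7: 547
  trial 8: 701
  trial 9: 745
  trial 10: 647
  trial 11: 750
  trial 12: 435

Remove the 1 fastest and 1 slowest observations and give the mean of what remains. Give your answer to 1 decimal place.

626.1 ms

Sorted: 435, 521, 539, 547, 571, 572, 647, 697, 701, 721, 745, 750
Drop lowest 1 (435) and highest 1 (750)
Remaining (n=10): Σ = 6261, mean = 6261/10 = 626.100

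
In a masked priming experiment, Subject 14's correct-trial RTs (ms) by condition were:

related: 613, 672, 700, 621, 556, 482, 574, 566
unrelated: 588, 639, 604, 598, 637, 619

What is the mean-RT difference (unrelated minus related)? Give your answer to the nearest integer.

M(related) = 4784/8 = 598.000
M(unrelated) = 3685/6 = 614.167
Difference = 614.167 − 598.000 = 16.167 ms

16 ms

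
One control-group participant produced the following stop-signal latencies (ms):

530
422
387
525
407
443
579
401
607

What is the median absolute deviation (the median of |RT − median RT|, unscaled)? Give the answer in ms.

Sorted: 387, 401, 407, 422, 443, 525, 530, 579, 607 → median = 443
|x − 443|: 87, 21, 56, 82, 36, 0, 136, 42, 164
Sorted deviations: 0, 21, 36, 42, 56, 82, 87, 136, 164 → MAD = 56

56 ms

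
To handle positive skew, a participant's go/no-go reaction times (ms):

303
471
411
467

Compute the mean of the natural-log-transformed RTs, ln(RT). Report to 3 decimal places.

6.008

ln(RT): 5.7137, 6.1549, 6.0186, 6.1463
Σ ln(RT) = 24.0335
Mean = 24.0335/4 = 6.00838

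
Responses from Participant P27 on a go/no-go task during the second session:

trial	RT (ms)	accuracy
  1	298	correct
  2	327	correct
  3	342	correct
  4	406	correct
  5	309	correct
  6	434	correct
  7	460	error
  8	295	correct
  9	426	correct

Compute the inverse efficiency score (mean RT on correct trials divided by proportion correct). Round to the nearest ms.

399 ms

Correct trials (n=8): 298, 327, 342, 406, 309, 434, 295, 426
Mean correct RT = 2837/8 = 354.6250 ms
Proportion correct = 8/9
IES = 354.6250 / (8/9) = 398.953 ms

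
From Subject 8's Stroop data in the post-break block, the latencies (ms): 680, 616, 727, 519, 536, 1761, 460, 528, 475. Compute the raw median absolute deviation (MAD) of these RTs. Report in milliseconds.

76 ms

Sorted: 460, 475, 519, 528, 536, 616, 680, 727, 1761 → median = 536
|x − 536|: 144, 80, 191, 17, 0, 1225, 76, 8, 61
Sorted deviations: 0, 8, 17, 61, 76, 80, 144, 191, 1225 → MAD = 76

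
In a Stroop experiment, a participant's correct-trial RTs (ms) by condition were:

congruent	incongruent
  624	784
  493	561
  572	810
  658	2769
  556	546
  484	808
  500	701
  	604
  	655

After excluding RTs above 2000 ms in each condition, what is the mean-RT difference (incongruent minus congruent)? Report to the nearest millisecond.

incongruent: exclude 2769
M(congruent) = 3887/7 = 555.286
M(incongruent) = 5469/8 = 683.625
Difference = 683.625 − 555.286 = 128.339 ms

128 ms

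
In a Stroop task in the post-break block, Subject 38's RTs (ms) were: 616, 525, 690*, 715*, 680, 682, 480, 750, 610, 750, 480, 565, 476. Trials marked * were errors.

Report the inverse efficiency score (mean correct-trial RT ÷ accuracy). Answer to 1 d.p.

710.6 ms

Correct trials (n=11): 616, 525, 680, 682, 480, 750, 610, 750, 480, 565, 476
Mean correct RT = 6614/11 = 601.2727 ms
Proportion correct = 11/13
IES = 601.2727 / (11/13) = 710.595 ms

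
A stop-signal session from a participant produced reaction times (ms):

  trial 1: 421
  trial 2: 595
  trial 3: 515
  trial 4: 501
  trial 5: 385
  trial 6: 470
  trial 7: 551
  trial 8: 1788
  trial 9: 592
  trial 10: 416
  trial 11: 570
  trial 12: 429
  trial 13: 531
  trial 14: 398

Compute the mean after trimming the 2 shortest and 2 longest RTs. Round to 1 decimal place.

Sorted: 385, 398, 416, 421, 429, 470, 501, 515, 531, 551, 570, 592, 595, 1788
Drop lowest 2 (385, 398) and highest 2 (595, 1788)
Remaining (n=10): Σ = 4996, mean = 4996/10 = 499.600

499.6 ms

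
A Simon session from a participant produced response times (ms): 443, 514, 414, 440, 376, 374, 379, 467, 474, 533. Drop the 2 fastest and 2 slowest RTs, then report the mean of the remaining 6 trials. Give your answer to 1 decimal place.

436.2 ms

Sorted: 374, 376, 379, 414, 440, 443, 467, 474, 514, 533
Drop lowest 2 (374, 376) and highest 2 (514, 533)
Remaining (n=6): Σ = 2617, mean = 2617/6 = 436.167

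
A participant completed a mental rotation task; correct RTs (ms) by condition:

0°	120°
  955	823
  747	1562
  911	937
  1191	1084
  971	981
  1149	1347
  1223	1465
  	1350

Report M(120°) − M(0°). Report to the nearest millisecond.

M(0°) = 7147/7 = 1021.000
M(120°) = 9549/8 = 1193.625
Difference = 1193.625 − 1021.000 = 172.625 ms

173 ms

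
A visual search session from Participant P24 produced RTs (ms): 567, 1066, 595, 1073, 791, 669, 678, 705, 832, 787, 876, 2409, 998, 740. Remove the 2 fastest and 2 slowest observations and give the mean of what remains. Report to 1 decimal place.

814.2 ms

Sorted: 567, 595, 669, 678, 705, 740, 787, 791, 832, 876, 998, 1066, 1073, 2409
Drop lowest 2 (567, 595) and highest 2 (1073, 2409)
Remaining (n=10): Σ = 8142, mean = 8142/10 = 814.200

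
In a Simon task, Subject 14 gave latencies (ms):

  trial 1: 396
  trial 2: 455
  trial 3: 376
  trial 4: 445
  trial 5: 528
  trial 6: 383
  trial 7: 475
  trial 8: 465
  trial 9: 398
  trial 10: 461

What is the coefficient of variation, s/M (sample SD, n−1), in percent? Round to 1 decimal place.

n = 10, Σ = 4382, M = 438.2000
Σ(x−M)² = 21297.600; s = √(21297.600/9) = 48.6457
CV = 48.6457 / 438.2000 = 0.11101 = 11.101%

11.1%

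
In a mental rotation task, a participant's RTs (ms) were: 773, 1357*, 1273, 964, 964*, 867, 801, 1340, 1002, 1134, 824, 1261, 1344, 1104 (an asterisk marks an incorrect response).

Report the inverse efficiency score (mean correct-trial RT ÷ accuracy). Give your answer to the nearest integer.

Correct trials (n=12): 773, 1273, 964, 867, 801, 1340, 1002, 1134, 824, 1261, 1344, 1104
Mean correct RT = 12687/12 = 1057.2500 ms
Proportion correct = 12/14
IES = 1057.2500 / (12/14) = 1233.458 ms

1233 ms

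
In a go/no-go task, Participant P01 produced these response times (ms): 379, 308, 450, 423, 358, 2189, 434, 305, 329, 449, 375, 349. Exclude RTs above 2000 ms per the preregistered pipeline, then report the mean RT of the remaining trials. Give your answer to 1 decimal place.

378.1 ms

Excluded: 2189
Retained (n=11): Σ = 4159
Mean = 4159/11 = 378.0909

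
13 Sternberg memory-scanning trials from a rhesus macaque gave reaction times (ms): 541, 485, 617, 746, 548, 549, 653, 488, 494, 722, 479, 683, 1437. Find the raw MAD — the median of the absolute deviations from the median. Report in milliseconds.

68 ms

Sorted: 479, 485, 488, 494, 541, 548, 549, 617, 653, 683, 722, 746, 1437 → median = 549
|x − 549|: 8, 64, 68, 197, 1, 0, 104, 61, 55, 173, 70, 134, 888
Sorted deviations: 0, 1, 8, 55, 61, 64, 68, 70, 104, 134, 173, 197, 888 → MAD = 68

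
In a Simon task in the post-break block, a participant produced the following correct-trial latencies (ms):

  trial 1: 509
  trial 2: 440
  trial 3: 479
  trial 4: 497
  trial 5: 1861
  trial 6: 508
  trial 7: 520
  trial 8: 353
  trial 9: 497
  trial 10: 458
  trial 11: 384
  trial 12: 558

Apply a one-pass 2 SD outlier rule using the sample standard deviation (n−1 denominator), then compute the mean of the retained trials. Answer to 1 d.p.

n = 12, ΣRT = 7064, M = 588.667
Σ(x−M)² = 1802776.67; s = √(1802776.67/11) = 404.832
Cutoffs: 588.667 ± 2·404.832 → [-221.0, 1398.3]
Outside: 1861 → excluded.
Retained (n=11): Σ = 5203, mean = 5203/11 = 473.000

473.0 ms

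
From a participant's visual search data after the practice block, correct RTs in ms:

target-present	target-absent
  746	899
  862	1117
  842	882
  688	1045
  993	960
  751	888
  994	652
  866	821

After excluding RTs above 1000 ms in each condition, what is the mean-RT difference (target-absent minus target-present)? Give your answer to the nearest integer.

8 ms

target-absent: exclude 1117, 1045
M(target-present) = 6742/8 = 842.750
M(target-absent) = 5102/6 = 850.333
Difference = 850.333 − 842.750 = 7.583 ms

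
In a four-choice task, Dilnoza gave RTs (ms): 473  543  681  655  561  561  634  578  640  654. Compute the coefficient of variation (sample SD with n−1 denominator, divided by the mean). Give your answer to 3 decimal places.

n = 10, Σ = 5980, M = 598.0000
Σ(x−M)² = 38122.000; s = √(38122.000/9) = 65.0829
CV = 65.0829 / 598.0000 = 0.10883

0.109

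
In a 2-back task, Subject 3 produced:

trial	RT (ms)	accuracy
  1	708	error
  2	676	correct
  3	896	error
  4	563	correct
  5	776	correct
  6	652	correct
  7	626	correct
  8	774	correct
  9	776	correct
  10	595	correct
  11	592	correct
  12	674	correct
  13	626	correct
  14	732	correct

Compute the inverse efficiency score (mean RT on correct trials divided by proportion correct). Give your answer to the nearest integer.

Correct trials (n=12): 676, 563, 776, 652, 626, 774, 776, 595, 592, 674, 626, 732
Mean correct RT = 8062/12 = 671.8333 ms
Proportion correct = 12/14
IES = 671.8333 / (12/14) = 783.806 ms

784 ms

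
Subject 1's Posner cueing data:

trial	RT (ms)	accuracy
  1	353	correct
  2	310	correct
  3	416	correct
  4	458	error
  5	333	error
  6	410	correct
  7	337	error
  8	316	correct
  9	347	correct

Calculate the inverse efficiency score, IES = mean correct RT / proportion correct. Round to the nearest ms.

Correct trials (n=6): 353, 310, 416, 410, 316, 347
Mean correct RT = 2152/6 = 358.6667 ms
Proportion correct = 6/9
IES = 358.6667 / (6/9) = 538.000 ms

538 ms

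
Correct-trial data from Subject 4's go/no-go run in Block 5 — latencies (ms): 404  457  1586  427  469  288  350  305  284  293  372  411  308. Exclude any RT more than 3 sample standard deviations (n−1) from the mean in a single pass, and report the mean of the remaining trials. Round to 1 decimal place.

n = 13, ΣRT = 5954, M = 458.000
Σ(x−M)² = 1429962.00; s = √(1429962.00/12) = 345.201
Cutoffs: 458.000 ± 3·345.201 → [-577.6, 1493.6]
Outside: 1586 → excluded.
Retained (n=12): Σ = 4368, mean = 4368/12 = 364.000

364.0 ms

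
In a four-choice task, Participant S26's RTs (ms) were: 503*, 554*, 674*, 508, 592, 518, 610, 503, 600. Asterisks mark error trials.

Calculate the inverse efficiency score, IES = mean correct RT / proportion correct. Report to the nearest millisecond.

Correct trials (n=6): 508, 592, 518, 610, 503, 600
Mean correct RT = 3331/6 = 555.1667 ms
Proportion correct = 6/9
IES = 555.1667 / (6/9) = 832.750 ms

833 ms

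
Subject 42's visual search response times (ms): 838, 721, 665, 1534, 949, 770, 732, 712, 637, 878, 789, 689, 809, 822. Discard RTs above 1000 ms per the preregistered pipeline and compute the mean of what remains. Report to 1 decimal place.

Excluded: 1534
Retained (n=13): Σ = 10011
Mean = 10011/13 = 770.0769

770.1 ms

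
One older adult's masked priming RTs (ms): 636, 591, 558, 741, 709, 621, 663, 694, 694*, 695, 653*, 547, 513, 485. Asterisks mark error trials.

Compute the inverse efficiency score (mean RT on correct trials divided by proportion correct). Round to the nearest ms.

Correct trials (n=12): 636, 591, 558, 741, 709, 621, 663, 694, 695, 547, 513, 485
Mean correct RT = 7453/12 = 621.0833 ms
Proportion correct = 12/14
IES = 621.0833 / (12/14) = 724.597 ms

725 ms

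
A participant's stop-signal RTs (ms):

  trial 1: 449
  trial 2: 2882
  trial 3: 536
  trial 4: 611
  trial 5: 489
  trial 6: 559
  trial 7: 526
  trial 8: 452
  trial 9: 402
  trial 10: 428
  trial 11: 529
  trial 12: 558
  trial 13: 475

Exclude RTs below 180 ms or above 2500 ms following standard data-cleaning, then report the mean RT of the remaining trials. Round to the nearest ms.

Excluded: 2882
Retained (n=12): Σ = 6014
Mean = 6014/12 = 501.1667

501 ms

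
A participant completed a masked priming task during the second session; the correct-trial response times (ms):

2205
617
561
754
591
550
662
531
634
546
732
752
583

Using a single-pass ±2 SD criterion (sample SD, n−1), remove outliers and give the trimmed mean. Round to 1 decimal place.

n = 13, ΣRT = 9718, M = 747.538
Σ(x−M)² = 2374647.23; s = √(2374647.23/12) = 444.845
Cutoffs: 747.538 ± 2·444.845 → [-142.2, 1637.2]
Outside: 2205 → excluded.
Retained (n=12): Σ = 7513, mean = 7513/12 = 626.083

626.1 ms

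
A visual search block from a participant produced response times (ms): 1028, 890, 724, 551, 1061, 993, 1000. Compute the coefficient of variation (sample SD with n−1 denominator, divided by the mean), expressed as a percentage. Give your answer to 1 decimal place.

n = 7, Σ = 6247, M = 892.4286
Σ(x−M)² = 213429.714; s = √(213429.714/6) = 188.6044
CV = 188.6044 / 892.4286 = 0.21134 = 21.134%

21.1%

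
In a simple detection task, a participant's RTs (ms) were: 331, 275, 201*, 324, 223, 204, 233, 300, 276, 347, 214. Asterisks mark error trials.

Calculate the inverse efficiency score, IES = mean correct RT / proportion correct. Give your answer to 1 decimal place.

300.0 ms

Correct trials (n=10): 331, 275, 324, 223, 204, 233, 300, 276, 347, 214
Mean correct RT = 2727/10 = 272.7000 ms
Proportion correct = 10/11
IES = 272.7000 / (10/11) = 299.970 ms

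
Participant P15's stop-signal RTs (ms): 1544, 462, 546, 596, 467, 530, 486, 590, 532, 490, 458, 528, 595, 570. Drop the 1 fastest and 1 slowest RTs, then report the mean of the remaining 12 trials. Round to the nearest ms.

Sorted: 458, 462, 467, 486, 490, 528, 530, 532, 546, 570, 590, 595, 596, 1544
Drop lowest 1 (458) and highest 1 (1544)
Remaining (n=12): Σ = 6392, mean = 6392/12 = 532.667

533 ms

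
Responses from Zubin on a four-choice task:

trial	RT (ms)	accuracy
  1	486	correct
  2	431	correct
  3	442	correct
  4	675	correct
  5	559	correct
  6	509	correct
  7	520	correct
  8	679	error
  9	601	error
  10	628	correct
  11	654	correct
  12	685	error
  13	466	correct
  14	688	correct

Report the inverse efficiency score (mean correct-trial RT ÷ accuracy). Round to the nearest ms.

701 ms

Correct trials (n=11): 486, 431, 442, 675, 559, 509, 520, 628, 654, 466, 688
Mean correct RT = 6058/11 = 550.7273 ms
Proportion correct = 11/14
IES = 550.7273 / (11/14) = 700.926 ms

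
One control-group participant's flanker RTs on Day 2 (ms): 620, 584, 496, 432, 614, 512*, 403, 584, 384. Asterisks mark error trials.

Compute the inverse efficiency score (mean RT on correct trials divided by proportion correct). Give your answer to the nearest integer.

579 ms

Correct trials (n=8): 620, 584, 496, 432, 614, 403, 584, 384
Mean correct RT = 4117/8 = 514.6250 ms
Proportion correct = 8/9
IES = 514.6250 / (8/9) = 578.953 ms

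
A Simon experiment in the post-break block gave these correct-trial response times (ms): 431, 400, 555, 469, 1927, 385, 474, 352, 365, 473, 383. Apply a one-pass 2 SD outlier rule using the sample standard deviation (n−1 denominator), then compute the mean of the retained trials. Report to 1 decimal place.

n = 11, ΣRT = 6214, M = 564.909
Σ(x−M)² = 2077178.91; s = √(2077178.91/10) = 455.761
Cutoffs: 564.909 ± 2·455.761 → [-346.6, 1476.4]
Outside: 1927 → excluded.
Retained (n=10): Σ = 4287, mean = 4287/10 = 428.700

428.7 ms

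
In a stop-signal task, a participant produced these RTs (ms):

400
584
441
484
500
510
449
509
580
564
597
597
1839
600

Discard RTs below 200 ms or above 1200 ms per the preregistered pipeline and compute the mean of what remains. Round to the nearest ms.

524 ms

Excluded: 1839
Retained (n=13): Σ = 6815
Mean = 6815/13 = 524.2308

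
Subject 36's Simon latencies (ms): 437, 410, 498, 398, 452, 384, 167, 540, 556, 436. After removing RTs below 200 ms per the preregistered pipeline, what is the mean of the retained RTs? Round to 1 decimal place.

Excluded: 167
Retained (n=9): Σ = 4111
Mean = 4111/9 = 456.7778

456.8 ms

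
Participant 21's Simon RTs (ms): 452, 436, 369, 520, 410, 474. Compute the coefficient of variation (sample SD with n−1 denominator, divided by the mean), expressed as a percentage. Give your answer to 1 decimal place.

11.8%

n = 6, Σ = 2661, M = 443.5000
Σ(x−M)² = 13583.500; s = √(13583.500/5) = 52.1220
CV = 52.1220 / 443.5000 = 0.11752 = 11.752%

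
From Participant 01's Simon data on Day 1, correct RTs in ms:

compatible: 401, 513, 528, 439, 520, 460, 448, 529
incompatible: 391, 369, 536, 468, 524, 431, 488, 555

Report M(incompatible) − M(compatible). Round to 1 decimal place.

-9.5 ms

M(compatible) = 3838/8 = 479.750
M(incompatible) = 3762/8 = 470.250
Difference = 470.250 − 479.750 = -9.500 ms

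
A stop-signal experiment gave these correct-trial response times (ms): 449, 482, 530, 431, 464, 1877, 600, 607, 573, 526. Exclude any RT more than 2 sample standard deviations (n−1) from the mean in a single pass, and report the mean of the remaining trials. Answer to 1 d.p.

n = 10, ΣRT = 6539, M = 653.900
Σ(x−M)² = 1696612.90; s = √(1696612.90/9) = 434.180
Cutoffs: 653.900 ± 2·434.180 → [-214.5, 1522.3]
Outside: 1877 → excluded.
Retained (n=9): Σ = 4662, mean = 4662/9 = 518.000

518.0 ms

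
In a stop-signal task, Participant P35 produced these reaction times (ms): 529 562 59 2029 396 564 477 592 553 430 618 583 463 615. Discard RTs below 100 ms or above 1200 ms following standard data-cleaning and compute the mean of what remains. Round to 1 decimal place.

Excluded: 59, 2029
Retained (n=12): Σ = 6382
Mean = 6382/12 = 531.8333

531.8 ms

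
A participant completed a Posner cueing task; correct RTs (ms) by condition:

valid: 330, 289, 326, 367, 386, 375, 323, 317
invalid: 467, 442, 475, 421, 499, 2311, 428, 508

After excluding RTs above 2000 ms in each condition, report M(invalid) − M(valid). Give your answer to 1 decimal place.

123.7 ms

invalid: exclude 2311
M(valid) = 2713/8 = 339.125
M(invalid) = 3240/7 = 462.857
Difference = 462.857 − 339.125 = 123.732 ms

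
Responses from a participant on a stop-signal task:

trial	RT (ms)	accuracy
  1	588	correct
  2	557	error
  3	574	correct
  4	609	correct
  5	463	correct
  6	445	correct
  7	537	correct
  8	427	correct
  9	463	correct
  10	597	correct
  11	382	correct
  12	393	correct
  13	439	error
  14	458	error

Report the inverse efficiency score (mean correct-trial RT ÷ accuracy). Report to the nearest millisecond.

Correct trials (n=11): 588, 574, 609, 463, 445, 537, 427, 463, 597, 382, 393
Mean correct RT = 5478/11 = 498.0000 ms
Proportion correct = 11/14
IES = 498.0000 / (11/14) = 633.818 ms

634 ms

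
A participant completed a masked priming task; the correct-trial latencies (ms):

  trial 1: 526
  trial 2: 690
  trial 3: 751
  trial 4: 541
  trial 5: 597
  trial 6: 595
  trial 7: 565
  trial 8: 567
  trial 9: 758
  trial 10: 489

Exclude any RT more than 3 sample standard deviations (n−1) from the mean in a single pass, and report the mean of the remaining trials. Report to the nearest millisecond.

n = 10, ΣRT = 6079, M = 607.900
Σ(x−M)² = 78866.90; s = √(78866.90/9) = 93.611
Cutoffs: 607.900 ± 3·93.611 → [327.1, 888.7]
No RTs fall outside the cutoffs; all 10 retained. Mean = 6079/10 = 607.900

608 ms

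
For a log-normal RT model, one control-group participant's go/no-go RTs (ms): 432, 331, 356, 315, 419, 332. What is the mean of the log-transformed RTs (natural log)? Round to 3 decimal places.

5.890

ln(RT): 6.0684, 5.8021, 5.8749, 5.7526, 6.0379, 5.8051
Σ ln(RT) = 35.3411
Mean = 35.3411/6 = 5.89018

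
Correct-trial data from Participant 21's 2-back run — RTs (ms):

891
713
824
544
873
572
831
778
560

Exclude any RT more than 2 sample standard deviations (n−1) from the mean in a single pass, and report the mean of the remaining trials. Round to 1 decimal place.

n = 9, ΣRT = 6586, M = 731.778
Σ(x−M)² = 156431.56; s = √(156431.56/8) = 139.835
Cutoffs: 731.778 ± 2·139.835 → [452.1, 1011.4]
No RTs fall outside the cutoffs; all 9 retained. Mean = 6586/9 = 731.778

731.8 ms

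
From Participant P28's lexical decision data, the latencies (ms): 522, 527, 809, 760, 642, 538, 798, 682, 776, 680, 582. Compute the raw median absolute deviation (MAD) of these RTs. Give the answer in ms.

98 ms

Sorted: 522, 527, 538, 582, 642, 680, 682, 760, 776, 798, 809 → median = 680
|x − 680|: 158, 153, 129, 80, 38, 142, 118, 2, 96, 0, 98
Sorted deviations: 0, 2, 38, 80, 96, 98, 118, 129, 142, 153, 158 → MAD = 98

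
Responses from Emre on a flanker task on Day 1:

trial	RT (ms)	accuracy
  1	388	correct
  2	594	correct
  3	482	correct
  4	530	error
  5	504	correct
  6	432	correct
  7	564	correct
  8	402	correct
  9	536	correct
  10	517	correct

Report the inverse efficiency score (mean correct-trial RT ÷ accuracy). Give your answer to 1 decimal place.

Correct trials (n=9): 388, 594, 482, 504, 432, 564, 402, 536, 517
Mean correct RT = 4419/9 = 491.0000 ms
Proportion correct = 9/10
IES = 491.0000 / (9/10) = 545.556 ms

545.6 ms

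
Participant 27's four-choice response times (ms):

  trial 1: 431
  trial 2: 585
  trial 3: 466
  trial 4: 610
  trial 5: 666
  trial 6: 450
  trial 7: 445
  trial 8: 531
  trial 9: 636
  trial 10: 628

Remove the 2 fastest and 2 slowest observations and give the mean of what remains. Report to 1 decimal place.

Sorted: 431, 445, 450, 466, 531, 585, 610, 628, 636, 666
Drop lowest 2 (431, 445) and highest 2 (636, 666)
Remaining (n=6): Σ = 3270, mean = 3270/6 = 545.000

545.0 ms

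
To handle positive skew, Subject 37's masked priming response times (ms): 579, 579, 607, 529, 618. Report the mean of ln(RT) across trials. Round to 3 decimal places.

ln(RT): 6.3613, 6.3613, 6.4085, 6.2710, 6.4265
Σ ln(RT) = 31.8286
Mean = 31.8286/5 = 6.36572

6.366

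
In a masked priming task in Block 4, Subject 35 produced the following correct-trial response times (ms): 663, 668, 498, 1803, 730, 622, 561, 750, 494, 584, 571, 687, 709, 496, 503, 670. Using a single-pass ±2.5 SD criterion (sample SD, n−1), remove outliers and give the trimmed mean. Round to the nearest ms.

614 ms

n = 16, ΣRT = 11009, M = 688.062
Σ(x−M)² = 1440438.94; s = √(1440438.94/15) = 309.886
Cutoffs: 688.062 ± 2.5·309.886 → [-86.7, 1462.8]
Outside: 1803 → excluded.
Retained (n=15): Σ = 9206, mean = 9206/15 = 613.733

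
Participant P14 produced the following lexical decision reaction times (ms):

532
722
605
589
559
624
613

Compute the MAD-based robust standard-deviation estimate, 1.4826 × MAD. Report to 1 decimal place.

28.2 ms

Sorted: 532, 559, 589, 605, 613, 624, 722 → median = 605
|x − 605| sorted: 0, 8, 16, 19, 46, 73, 117 → MAD = 19
Robust SD ≈ 1.4826 × 19 = 28.169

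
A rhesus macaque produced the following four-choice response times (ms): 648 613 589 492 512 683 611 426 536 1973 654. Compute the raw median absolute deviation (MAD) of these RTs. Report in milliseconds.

Sorted: 426, 492, 512, 536, 589, 611, 613, 648, 654, 683, 1973 → median = 611
|x − 611|: 37, 2, 22, 119, 99, 72, 0, 185, 75, 1362, 43
Sorted deviations: 0, 2, 22, 37, 43, 72, 75, 99, 119, 185, 1362 → MAD = 72

72 ms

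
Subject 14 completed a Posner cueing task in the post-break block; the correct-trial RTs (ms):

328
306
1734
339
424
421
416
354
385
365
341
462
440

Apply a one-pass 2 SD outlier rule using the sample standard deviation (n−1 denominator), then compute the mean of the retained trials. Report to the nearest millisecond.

382 ms

n = 13, ΣRT = 6315, M = 485.769
Σ(x−M)² = 1715428.31; s = √(1715428.31/12) = 378.090
Cutoffs: 485.769 ± 2·378.090 → [-270.4, 1242.0]
Outside: 1734 → excluded.
Retained (n=12): Σ = 4581, mean = 4581/12 = 381.750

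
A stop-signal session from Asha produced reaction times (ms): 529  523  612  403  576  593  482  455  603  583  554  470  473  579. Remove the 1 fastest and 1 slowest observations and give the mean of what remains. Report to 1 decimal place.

Sorted: 403, 455, 470, 473, 482, 523, 529, 554, 576, 579, 583, 593, 603, 612
Drop lowest 1 (403) and highest 1 (612)
Remaining (n=12): Σ = 6420, mean = 6420/12 = 535.000

535.0 ms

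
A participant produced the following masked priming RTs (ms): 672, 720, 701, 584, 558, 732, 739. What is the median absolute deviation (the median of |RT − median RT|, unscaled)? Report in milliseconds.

31 ms

Sorted: 558, 584, 672, 701, 720, 732, 739 → median = 701
|x − 701|: 29, 19, 0, 117, 143, 31, 38
Sorted deviations: 0, 19, 29, 31, 38, 117, 143 → MAD = 31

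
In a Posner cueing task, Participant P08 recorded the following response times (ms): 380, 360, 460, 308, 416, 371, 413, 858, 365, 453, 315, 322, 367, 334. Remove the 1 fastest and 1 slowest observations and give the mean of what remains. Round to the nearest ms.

Sorted: 308, 315, 322, 334, 360, 365, 367, 371, 380, 413, 416, 453, 460, 858
Drop lowest 1 (308) and highest 1 (858)
Remaining (n=12): Σ = 4556, mean = 4556/12 = 379.667

380 ms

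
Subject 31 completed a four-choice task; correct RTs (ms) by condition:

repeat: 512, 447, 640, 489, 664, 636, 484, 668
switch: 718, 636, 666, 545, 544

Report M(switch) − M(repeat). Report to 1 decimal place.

M(repeat) = 4540/8 = 567.500
M(switch) = 3109/5 = 621.800
Difference = 621.800 − 567.500 = 54.300 ms

54.3 ms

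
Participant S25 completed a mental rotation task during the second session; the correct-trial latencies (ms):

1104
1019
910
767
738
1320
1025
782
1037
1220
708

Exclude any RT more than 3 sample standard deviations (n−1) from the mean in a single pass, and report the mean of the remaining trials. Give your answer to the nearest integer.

n = 11, ΣRT = 10630, M = 966.364
Σ(x−M)² = 415346.55; s = √(415346.55/10) = 203.801
Cutoffs: 966.364 ± 3·203.801 → [355.0, 1577.8]
No RTs fall outside the cutoffs; all 11 retained. Mean = 10630/11 = 966.364

966 ms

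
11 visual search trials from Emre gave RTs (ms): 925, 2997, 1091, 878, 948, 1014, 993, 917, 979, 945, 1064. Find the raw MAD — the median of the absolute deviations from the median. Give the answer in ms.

54 ms

Sorted: 878, 917, 925, 945, 948, 979, 993, 1014, 1064, 1091, 2997 → median = 979
|x − 979|: 54, 2018, 112, 101, 31, 35, 14, 62, 0, 34, 85
Sorted deviations: 0, 14, 31, 34, 35, 54, 62, 85, 101, 112, 2018 → MAD = 54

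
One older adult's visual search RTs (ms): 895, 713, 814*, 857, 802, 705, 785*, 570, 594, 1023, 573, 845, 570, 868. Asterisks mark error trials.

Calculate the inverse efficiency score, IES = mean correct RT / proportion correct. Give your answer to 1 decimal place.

876.5 ms

Correct trials (n=12): 895, 713, 857, 802, 705, 570, 594, 1023, 573, 845, 570, 868
Mean correct RT = 9015/12 = 751.2500 ms
Proportion correct = 12/14
IES = 751.2500 / (12/14) = 876.458 ms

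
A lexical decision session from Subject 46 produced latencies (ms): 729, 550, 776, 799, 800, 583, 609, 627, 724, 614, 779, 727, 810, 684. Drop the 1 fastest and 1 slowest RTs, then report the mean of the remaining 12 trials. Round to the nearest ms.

Sorted: 550, 583, 609, 614, 627, 684, 724, 727, 729, 776, 779, 799, 800, 810
Drop lowest 1 (550) and highest 1 (810)
Remaining (n=12): Σ = 8451, mean = 8451/12 = 704.250

704 ms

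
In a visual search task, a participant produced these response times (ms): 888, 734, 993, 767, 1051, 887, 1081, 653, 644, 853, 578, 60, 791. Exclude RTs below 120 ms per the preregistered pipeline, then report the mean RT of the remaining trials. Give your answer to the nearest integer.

Excluded: 60
Retained (n=12): Σ = 9920
Mean = 9920/12 = 826.6667

827 ms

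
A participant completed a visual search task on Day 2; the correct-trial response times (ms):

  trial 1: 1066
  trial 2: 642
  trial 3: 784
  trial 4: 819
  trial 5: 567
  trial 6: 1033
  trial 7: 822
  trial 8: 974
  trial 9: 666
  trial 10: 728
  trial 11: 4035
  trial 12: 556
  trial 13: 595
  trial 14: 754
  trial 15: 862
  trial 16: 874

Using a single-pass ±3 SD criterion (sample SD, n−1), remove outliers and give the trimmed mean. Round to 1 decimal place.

n = 16, ΣRT = 15777, M = 986.062
Σ(x−M)² = 10283128.94; s = √(10283128.94/15) = 827.975
Cutoffs: 986.062 ± 3·827.975 → [-1497.9, 3470.0]
Outside: 4035 → excluded.
Retained (n=15): Σ = 11742, mean = 11742/15 = 782.800

782.8 ms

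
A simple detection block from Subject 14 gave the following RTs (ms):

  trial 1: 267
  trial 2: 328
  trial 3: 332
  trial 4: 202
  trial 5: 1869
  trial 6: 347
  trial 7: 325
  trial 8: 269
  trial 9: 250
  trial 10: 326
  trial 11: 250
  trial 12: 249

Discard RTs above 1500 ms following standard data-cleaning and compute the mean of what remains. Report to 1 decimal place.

Excluded: 1869
Retained (n=11): Σ = 3145
Mean = 3145/11 = 285.9091

285.9 ms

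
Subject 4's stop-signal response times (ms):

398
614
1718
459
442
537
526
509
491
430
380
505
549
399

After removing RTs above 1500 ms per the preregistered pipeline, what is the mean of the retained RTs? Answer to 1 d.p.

479.9 ms

Excluded: 1718
Retained (n=13): Σ = 6239
Mean = 6239/13 = 479.9231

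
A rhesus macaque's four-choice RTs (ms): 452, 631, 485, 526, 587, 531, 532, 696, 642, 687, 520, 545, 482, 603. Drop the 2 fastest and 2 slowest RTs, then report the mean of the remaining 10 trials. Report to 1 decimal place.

560.2 ms

Sorted: 452, 482, 485, 520, 526, 531, 532, 545, 587, 603, 631, 642, 687, 696
Drop lowest 2 (452, 482) and highest 2 (687, 696)
Remaining (n=10): Σ = 5602, mean = 5602/10 = 560.200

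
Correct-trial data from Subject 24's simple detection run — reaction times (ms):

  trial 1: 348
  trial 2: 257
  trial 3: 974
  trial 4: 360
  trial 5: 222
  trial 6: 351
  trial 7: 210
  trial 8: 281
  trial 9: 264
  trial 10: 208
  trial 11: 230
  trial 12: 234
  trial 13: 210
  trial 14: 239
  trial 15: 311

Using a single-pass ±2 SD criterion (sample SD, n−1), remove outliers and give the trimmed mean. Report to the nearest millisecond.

266 ms

n = 15, ΣRT = 4699, M = 313.267
Σ(x−M)² = 507492.93; s = √(507492.93/14) = 190.393
Cutoffs: 313.267 ± 2·190.393 → [-67.5, 694.1]
Outside: 974 → excluded.
Retained (n=14): Σ = 3725, mean = 3725/14 = 266.071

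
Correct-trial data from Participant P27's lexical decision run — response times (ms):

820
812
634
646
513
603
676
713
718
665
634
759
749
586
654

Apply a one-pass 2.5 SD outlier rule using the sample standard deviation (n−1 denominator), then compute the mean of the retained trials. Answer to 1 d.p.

678.8 ms

n = 15, ΣRT = 10182, M = 678.800
Σ(x−M)² = 99496.40; s = √(99496.40/14) = 84.302
Cutoffs: 678.800 ± 2.5·84.302 → [468.0, 889.6]
No RTs fall outside the cutoffs; all 15 retained. Mean = 10182/15 = 678.800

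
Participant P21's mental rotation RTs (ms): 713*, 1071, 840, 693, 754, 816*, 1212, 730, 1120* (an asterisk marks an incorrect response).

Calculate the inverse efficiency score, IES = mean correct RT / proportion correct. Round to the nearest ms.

1325 ms

Correct trials (n=6): 1071, 840, 693, 754, 1212, 730
Mean correct RT = 5300/6 = 883.3333 ms
Proportion correct = 6/9
IES = 883.3333 / (6/9) = 1325.000 ms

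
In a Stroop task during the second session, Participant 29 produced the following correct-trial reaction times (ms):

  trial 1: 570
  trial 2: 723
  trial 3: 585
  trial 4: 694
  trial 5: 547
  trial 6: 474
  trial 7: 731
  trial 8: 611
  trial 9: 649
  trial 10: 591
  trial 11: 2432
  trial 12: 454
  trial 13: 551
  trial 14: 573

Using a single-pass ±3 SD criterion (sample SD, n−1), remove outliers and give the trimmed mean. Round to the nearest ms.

n = 14, ΣRT = 10185, M = 727.500
Σ(x−M)² = 3216621.50; s = √(3216621.50/13) = 497.426
Cutoffs: 727.500 ± 3·497.426 → [-764.8, 2219.8]
Outside: 2432 → excluded.
Retained (n=13): Σ = 7753, mean = 7753/13 = 596.385

596 ms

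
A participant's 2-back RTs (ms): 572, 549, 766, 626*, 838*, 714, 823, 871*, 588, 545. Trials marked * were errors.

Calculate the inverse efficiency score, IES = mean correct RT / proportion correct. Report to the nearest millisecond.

930 ms

Correct trials (n=7): 572, 549, 766, 714, 823, 588, 545
Mean correct RT = 4557/7 = 651.0000 ms
Proportion correct = 7/10
IES = 651.0000 / (7/10) = 930.000 ms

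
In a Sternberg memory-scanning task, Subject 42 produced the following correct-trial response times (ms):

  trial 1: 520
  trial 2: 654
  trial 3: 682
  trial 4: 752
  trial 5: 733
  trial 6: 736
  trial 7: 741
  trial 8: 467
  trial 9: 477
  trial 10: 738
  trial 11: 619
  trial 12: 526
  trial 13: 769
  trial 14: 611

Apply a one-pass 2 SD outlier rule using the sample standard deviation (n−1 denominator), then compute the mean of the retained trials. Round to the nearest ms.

n = 14, ΣRT = 9025, M = 644.643
Σ(x−M)² = 153689.21; s = √(153689.21/13) = 108.730
Cutoffs: 644.643 ± 2·108.730 → [427.2, 862.1]
No RTs fall outside the cutoffs; all 14 retained. Mean = 9025/14 = 644.643

645 ms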